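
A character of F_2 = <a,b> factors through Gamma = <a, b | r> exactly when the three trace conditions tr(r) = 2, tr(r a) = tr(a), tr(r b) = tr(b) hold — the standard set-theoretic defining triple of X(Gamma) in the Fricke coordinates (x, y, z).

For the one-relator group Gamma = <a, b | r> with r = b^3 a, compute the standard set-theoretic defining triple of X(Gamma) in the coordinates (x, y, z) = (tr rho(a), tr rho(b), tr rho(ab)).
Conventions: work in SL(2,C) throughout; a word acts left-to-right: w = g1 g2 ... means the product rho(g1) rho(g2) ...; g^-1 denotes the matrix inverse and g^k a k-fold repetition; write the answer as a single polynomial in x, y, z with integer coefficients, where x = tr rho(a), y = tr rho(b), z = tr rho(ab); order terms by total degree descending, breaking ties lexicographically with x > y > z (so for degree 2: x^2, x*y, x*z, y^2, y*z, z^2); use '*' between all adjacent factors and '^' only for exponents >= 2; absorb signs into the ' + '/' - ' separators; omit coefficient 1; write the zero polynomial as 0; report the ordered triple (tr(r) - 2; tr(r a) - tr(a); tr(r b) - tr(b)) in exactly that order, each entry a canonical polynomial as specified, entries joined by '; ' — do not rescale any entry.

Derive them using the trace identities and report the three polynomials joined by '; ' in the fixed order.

so tr(b a b) = tr(b) * tr(a b) - tr(a)   [square of b] = y*z - x
reduce: tr(b^3 a) = tr(b) * tr(b a b) - tr(b a)   [square of b] = y^2*z - x*y - z
tr(b^2) = tr(b) * tr(b) - tr(1)   [square of b] = y^2 - 2
so tr(a^2 b^2) = tr(a) * tr(b^2 a) - tr(b^2)   [square of a] = x*y*z - x^2 - y^2 + 2
so tr(a^2 b) = tr(a) * tr(b a) - tr(b)   [square of a] = x*z - y
tr(b^3 a^2) = tr(b) * tr(a^2 b^2) - tr(a^2 b)   [square of b] = x*y^2*z - x^2*y - y^3 - x*z + 3*y
reduce: tr(b^3 a b) = tr(b) * tr(a b^3) - tr(a b^2) = y^3*z - x*y^2 - 2*y*z + x
assemble the triple (tr(r) - 2; tr(r a) - x; tr(r b) - y)

y^2*z - x*y - z - 2; x*y^2*z - x^2*y - y^3 - x*z - x + 3*y; y^3*z - x*y^2 - 2*y*z + x - y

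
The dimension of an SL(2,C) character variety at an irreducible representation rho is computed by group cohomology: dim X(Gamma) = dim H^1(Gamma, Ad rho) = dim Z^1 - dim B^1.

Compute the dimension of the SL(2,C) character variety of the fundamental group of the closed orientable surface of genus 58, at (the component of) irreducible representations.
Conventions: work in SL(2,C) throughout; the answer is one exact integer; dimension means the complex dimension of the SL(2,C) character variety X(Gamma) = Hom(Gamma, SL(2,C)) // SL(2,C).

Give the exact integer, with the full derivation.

342

Gamma = pi_1(Sigma_58) = < a_1, b_1, ..., a_58, b_58 | prod [a_i, b_i] > has 2g = 116 generators and 1 relator.
Unconstrained cocycle data is one sl_2 vector per generator (348 dimensions), cut by the relator condition d_2(z) = 0.
d_2 is surjective at irreducible rho (its cokernel H^2 is dual to H^0 = 0), so dim Z^1 = 348 - 3 = 345.
As always at irreducible rho, dim B^1 = 3.
Hence dim X = 345 - 3 = 342.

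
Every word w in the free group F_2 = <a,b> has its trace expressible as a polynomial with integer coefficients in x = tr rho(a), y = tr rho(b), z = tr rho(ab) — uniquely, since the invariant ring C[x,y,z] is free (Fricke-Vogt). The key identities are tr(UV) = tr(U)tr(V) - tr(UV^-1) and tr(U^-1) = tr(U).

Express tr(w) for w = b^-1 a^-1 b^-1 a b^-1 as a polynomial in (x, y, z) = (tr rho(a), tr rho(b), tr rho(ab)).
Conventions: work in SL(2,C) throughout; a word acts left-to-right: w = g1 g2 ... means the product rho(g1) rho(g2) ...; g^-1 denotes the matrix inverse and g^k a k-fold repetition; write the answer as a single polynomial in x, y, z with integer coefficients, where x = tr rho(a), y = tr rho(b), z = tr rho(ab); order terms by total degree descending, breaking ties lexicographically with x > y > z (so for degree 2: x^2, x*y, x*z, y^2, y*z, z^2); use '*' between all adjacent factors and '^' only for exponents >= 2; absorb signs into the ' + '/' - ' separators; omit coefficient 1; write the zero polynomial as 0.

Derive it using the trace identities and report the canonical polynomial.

x*y^2*z - x^2*y - y*z^2 + y

tr(a b^-1) = tr(a)*tr(b) - tr(a b)   [inverse elimination on b] = x*y - z
tr(b^-2 a) = tr(a b^-1)*tr(b) - tr(a)   [inverse elimination on b] = x*y^2 - y*z - x
tr(b^-1 a b^-2) = tr(b^-2 a)*tr(b) - tr(b^-2 a b)   [inverse elimination on b] = x*y^3 - y^2*z - 2*x*y + z
tr(a^2) = tr(a)*tr(a) - tr(1)   [square of a] = x^2 - 2
tr(a^2 b) = tr(a)*tr(b a) - tr(b)   [square of a] = x*z - y
tr(a b^-1 a) = tr(a^2)*tr(b) - tr(a^2 b)   [inverse elimination on b] = x^2*y - x*z - y
tr(a b a b) = tr(b a)*tr(b a) - tr(1)   [split at a repeated b] = z^2 - 2
tr(a b^-1 a b) = tr(a b a)*tr(b) - tr(a b a b)   [inverse elimination on b] = x*y*z - y^2 - z^2 + 2
tr(b^-1 a b^-1 a) = tr(a b^-1 a)*tr(b) - tr(a b^-1 a b)   [inverse elimination on b] = x^2*y^2 - 2*x*y*z + z^2 - 2
tr(b^-1 a b^-2 a) = tr(b^-1 a b^-1 a)*tr(b) - tr(b^-1 a b^-1 a b)   [inverse elimination on b] = x^2*y^3 - 2*x*y^2*z - x^2*y + y*z^2 + x*z - y
tr(b^-1 a^-1 b^-1 a b^-1) = tr(b^-1 a b^-2)*tr(a) - tr(b^-1 a b^-2 a)   [inverse elimination on a] = x*y^2*z - x^2*y - y*z^2 + y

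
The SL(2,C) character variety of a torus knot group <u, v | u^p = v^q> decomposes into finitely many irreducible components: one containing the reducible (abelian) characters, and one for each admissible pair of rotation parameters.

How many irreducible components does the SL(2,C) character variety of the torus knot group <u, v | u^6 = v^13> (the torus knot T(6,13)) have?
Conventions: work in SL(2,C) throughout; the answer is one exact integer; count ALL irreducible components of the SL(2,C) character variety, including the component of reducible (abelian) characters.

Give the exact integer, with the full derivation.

31

In the torus knot group T(6,13), u^6 = v^13 is central, so an irreducible representation sends it to +I or -I (Schur).
On an irreducible component, tr(u) is locked at 2*cos(pi*alpha/6) for some alpha in 1..5, and tr(v) at 2*cos(pi*beta/13) for some beta in 1..12.
The two central values (-1)^alpha I and (-1)^beta I must be the same matrix, so alpha and beta share a parity.
count pairs: odd alpha (3 choices) x odd beta (6), plus even alpha (2) x even beta (6): 3*6 + 2*6 = 30.
Total: 30 irreducible-character components + 1 reducible (abelian) component = 31.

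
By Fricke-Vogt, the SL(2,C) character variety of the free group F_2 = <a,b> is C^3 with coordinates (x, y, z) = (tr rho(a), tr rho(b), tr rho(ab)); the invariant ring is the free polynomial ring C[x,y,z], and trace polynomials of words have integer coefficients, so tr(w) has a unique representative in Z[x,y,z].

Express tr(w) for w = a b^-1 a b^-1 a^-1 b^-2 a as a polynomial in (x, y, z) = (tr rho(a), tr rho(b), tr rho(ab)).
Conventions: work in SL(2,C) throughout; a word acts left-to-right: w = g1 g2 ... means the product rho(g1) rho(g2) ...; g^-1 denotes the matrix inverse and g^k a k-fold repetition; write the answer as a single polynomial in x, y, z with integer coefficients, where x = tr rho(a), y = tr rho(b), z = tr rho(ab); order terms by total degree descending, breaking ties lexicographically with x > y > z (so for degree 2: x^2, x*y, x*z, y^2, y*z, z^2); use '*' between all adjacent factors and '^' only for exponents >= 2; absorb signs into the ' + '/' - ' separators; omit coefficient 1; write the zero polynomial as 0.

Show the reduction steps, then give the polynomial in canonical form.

tr(a^2) = tr(a)*tr(a) - tr(1) = x^2 - 2
tr(a^2 b) = tr(a)*tr(b a) - tr(b) = x*z - y
use: tr(a b^-1 a) = tr(a^2)*tr(b) - tr(a^2 b) = x^2*y - x*z - y
use: tr(a b a b) = tr(b a)*tr(b a) - tr(1)   [split at repeated b] = z^2 - 2
tr(a b^-1 a b) = tr(a b a)*tr(b) - tr(a b a b) = x*y*z - y^2 - z^2 + 2
tr(a b^-1 a b^-1) = tr(a b^-1 a)*tr(b) - tr(a b^-1 a b) = x^2*y^2 - 2*x*y*z + z^2 - 2
tr(b^2 a) = tr(b)*tr(a b) - tr(a) = y*z - x
apply: tr(b^2) = tr(b)*tr(b) - tr(1) = y^2 - 2
apply: tr(a b^2 a) = tr(a)*tr(b^2 a) - tr(b^2) = x*y*z - x^2 - y^2 + 2
tr(a b^2 a^2) = tr(a)*tr(a b^2 a) - tr(a b^2) = x^2*y*z - x^3 - x*y^2 - y*z + 3*x
apply: tr(b a b^2 a) = tr(b)*tr(a b a b) - tr(a b a) = y*z^2 - x*z - y
use: tr(b a b^2) = tr(b)*tr(b a b) - tr(b a) = y^2*z - x*y - z
tr(a b^2 a^2 b) = tr(a)*tr(b a b^2 a) - tr(b a b^2) = x*y*z^2 - x^2*z - y^2*z + z
apply: tr(b a^2 b^-1 a b) = tr(a b^2 a^2)*tr(b) - tr(a b^2 a^2 b) = x^2*y^2*z - x^3*y - x*y^3 - x*y*z^2 + x^2*z + 3*x*y - z
use: tr(b a b a^2) = tr(a)*tr(b a b a) - tr(b a b) = x*z^2 - y*z - x
apply: tr(a b a b a^2) = tr(a)*tr(b a b a^2) - tr(b a b a) = x^2*z^2 - x*y*z - x^2 - z^2 + 2
apply: tr(b a b a b a) = tr(b a)*tr(b a b a) - tr(b^-1 a^-1)   [split at repeated b] = z^3 - 3*z
tr(a b a b a^2 b) = tr(a)*tr(b a b a b a) - tr(b a b a b) = x*z^3 - y*z^2 - 2*x*z + y
apply: tr(b a^2 b^-1 a b a) = tr(a b a b a^2)*tr(b) - tr(a b a b a^2 b) = x^2*y*z^2 - x*y^2*z - x*z^3 - x^2*y + 2*x*z + y
tr(a^-1 b a^2 b^-1 a b) = tr(b a^2 b^-1 a b)*tr(a) - tr(b a^2 b^-1 a b a) = x^3*y^2*z - x^4*y - x^2*y^3 - 2*x^2*y*z^2 + x^3*z + x*y^2*z + x*z^3 + 4*x^2*y - 3*x*z - y
tr(a^2 b^-1 a b^-1 a^-1 b) = tr(a^-1 b a^2 b^-1 a)*tr(b) - tr(a^-1 b a^2 b^-1 a b) = -x^3*y^2*z + x^4*y + x^2*y^3 + 2*x^2*y*z^2 - x^3*z - x*y^2*z - x*z^3 - 3*x^2*y + 3*x*z - y
use: tr(a^2 b^-1 a b^-1 a^-1 b^-1) = tr(a^2 b^-1 a b^-1 a^-1)*tr(b) - tr(a^2 b^-1 a b^-1 a^-1 b) = x^3*y^2*z - x^4*y - 2*x^2*y*z^2 + x^3*z - x*y^2*z + x*z^3 + 3*x^2*y + y*z^2 - 3*x*z - y
use: tr(a b^-1 a b^-1 a^-1 b^-2 a) = tr(a^2 b^-1 a b^-1 a^-1 b^-1)*tr(b) - tr(a^2 b^-1 a b^-1 a^-1) = x^3*y^3*z - x^4*y^2 - 2*x^2*y^2*z^2 + x^3*y*z - x*y^3*z + x*y*z^3 + 2*x^2*y^2 + y^2*z^2 - x*y*z - y^2 - z^2 + 2

x^3*y^3*z - x^4*y^2 - 2*x^2*y^2*z^2 + x^3*y*z - x*y^3*z + x*y*z^3 + 2*x^2*y^2 + y^2*z^2 - x*y*z - y^2 - z^2 + 2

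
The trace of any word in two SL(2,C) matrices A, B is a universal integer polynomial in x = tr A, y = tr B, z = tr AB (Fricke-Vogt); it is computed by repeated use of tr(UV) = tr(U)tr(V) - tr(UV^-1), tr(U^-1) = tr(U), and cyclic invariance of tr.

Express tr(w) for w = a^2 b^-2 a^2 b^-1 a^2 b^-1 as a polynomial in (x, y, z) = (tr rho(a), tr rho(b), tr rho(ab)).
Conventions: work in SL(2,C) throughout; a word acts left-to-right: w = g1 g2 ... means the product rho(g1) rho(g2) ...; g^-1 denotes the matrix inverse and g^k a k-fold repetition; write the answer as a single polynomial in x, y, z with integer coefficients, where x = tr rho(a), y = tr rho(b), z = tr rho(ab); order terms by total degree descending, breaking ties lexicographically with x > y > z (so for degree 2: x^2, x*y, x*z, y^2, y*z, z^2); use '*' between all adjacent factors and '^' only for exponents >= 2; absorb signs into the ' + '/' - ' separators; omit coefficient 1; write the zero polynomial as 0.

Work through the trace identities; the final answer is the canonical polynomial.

trace(a^2) = trace(a)*trace(a) - trace(1)   [square of a] = x^2 - 2
reduce: trace(a^3) = trace(a)*trace(a^2) - trace(a)   [square of a] = x^3 - 3*x
trace(a^4) = trace(a)*trace(a^3) - trace(a^2)   [square of a] = x^4 - 4*x^2 + 2
reduce: trace(a^5) = trace(a)*trace(a^4) - trace(a^3)   [square of a] = x^5 - 5*x^3 + 5*x
trace(a^6) = trace(a)*trace(a^5) - trace(a^4)   [square of a] = x^6 - 6*x^4 + 9*x^2 - 2
trace(a b a) = trace(a)*trace(b a) - trace(b)   [square of a] = x*z - y
trace(b a^3) = trace(a)*trace(a b a) - trace(a b)   [square of a] = x^2*z - x*y - z
trace(a^3 b a) = trace(a)*trace(b a^3) - trace(b a^2)   [square of a] = x^3*z - x^2*y - 2*x*z + y
reduce: trace(a^4 b a) = trace(a)*trace(a^3 b a) - trace(a^3 b)   [square of a] = x^4*z - x^3*y - 3*x^2*z + 2*x*y + z
trace(a^6 b) = trace(a)*trace(a^4 b a) - trace(a^4 b)   [square of a] = x^5*z - x^4*y - 4*x^3*z + 3*x^2*y + 3*x*z - y
reduce: trace(a^2 b^-1 a^4) = trace(a^6)*trace(b) - trace(a^6 b)   [inverse elimination on b] = x^6*y - x^5*z - 5*x^4*y + 4*x^3*z + 6*x^2*y - 3*x*z - y
trace(b a b a) = trace(a b)*trace(a b) - trace(1)   [split at a repeated a] = z^2 - 2
trace(b a b) = trace(b)*trace(a b) - trace(a)   [square of b] = y*z - x
so trace(a b a b a) = trace(a)*trace(b a b a) - trace(b a b)   [square of a] = x*z^2 - y*z - x
so trace(a^2 b a b a) = trace(a)*trace(a b a b a) - trace(a b a b)   [square of a] = x^2*z^2 - x*y*z - x^2 - z^2 + 2
trace(b a^4 b a) = trace(a)*trace(a^2 b a b a) - trace(a^2 b a b)   [square of a] = x^3*z^2 - x^2*y*z - x^3 - 2*x*z^2 + y*z + 3*x
trace(b a^4 b) = trace(b)*trace(a^4 b) - trace(a^4)   [square of b] = x^3*y*z - x^4 - x^2*y^2 - 2*x*y*z + 4*x^2 + y^2 - 2
trace(a^4 b a^2 b) = trace(a)*trace(b a^4 b a) - trace(b a^4 b)   [square of a] = x^4*z^2 - 2*x^3*y*z + x^2*y^2 - 2*x^2*z^2 + 3*x*y*z - x^2 - y^2 + 2
trace(a^2 b^-1 a^4 b) = trace(a^4 b a^2)*trace(b) - trace(a^4 b a^2 b)   [inverse elimination on b] = x^5*y*z - x^4*y^2 - x^4*z^2 - 2*x^3*y*z + 2*x^2*y^2 + 2*x^2*z^2 + x^2 - 2
so trace(a^2 b^-1 a^2 b^-1 a^2) = trace(a^2 b^-1 a^4)*trace(b) - trace(a^2 b^-1 a^4 b)   [inverse elimination on b] = x^6*y^2 - 2*x^5*y*z - 4*x^4*y^2 + x^4*z^2 + 6*x^3*y*z + 4*x^2*y^2 - 2*x^2*z^2 - 3*x*y*z - x^2 - y^2 + 2
trace(a^2 b^-1 a^2 b a^2) = trace(a^2 b a^4)*trace(b) - trace(a^2 b a^4 b)   [inverse elimination on b] = x^5*y*z - x^4*y^2 - x^4*z^2 - 2*x^3*y*z + 2*x^2*y^2 + 2*x^2*z^2 + x^2 - 2
reduce: trace(b a b a b a) = trace(a b a b)*trace(a b) - trace(b a)   [split at a repeated a] = z^3 - 3*z
trace(b a b a b) = trace(b)*trace(a b a b) - trace(a b a)   [square of b] = y*z^2 - x*z - y
reduce: trace(b a b a^2 b a) = trace(a)*trace(b a b a b a) - trace(b a b a b)   [square of a] = x*z^3 - y*z^2 - 2*x*z + y
trace(b a b a^2 b) = trace(b)*trace(a b a^2 b) - trace(a b a^2)   [square of b] = x*y*z^2 - x^2*z - y^2*z + z
trace(b a^2 b a^2 b a) = trace(a)*trace(b a b a^2 b a) - trace(b a b a^2 b)   [square of a] = x^2*z^3 - 2*x*y*z^2 - x^2*z + y^2*z + x*y - z
so trace(b^2) = trace(b)*trace(b) - trace(1)   [square of b] = y^2 - 2
trace(b a^2 b) = trace(a)*trace(b^2 a) - trace(b^2)   [square of a] = x*y*z - x^2 - y^2 + 2
reduce: trace(a^2 b a^2 b) = trace(a)*trace(b a^2 b a) - trace(b a^2 b)   [square of a] = x^2*z^2 - 2*x*y*z + y^2 - 2
trace(b a^2 b a^2 b) = trace(b)*trace(a^2 b a^2 b) - trace(a^2 b a^2)   [square of b] = x^2*y*z^2 - x^3*z - 2*x*y^2*z + x^2*y + y^3 + 2*x*z - 3*y
so trace(a^2 b a^2 b a^2 b) = trace(a)*trace(b a^2 b a^2 b a) - trace(b a^2 b a^2 b)   [square of a] = x^3*z^3 - 3*x^2*y*z^2 + 3*x*y^2*z - y^3 - 3*x*z + 3*y
so trace(a^2 b^-1 a^2 b a^2 b) = trace(a^2 b a^2 b a^2)*trace(b) - trace(a^2 b a^2 b a^2 b)   [inverse elimination on b] = x^4*y*z^2 - 2*x^3*y^2*z - x^3*z^3 + x^2*y^3 + x^2*y*z^2 - x^2*y + 3*x*z - y
so trace(a^2 b^-1 a^2 b^-1 a^2 b) = trace(a^2 b^-1 a^2 b a^2)*trace(b) - trace(a^2 b^-1 a^2 b a^2 b)   [inverse elimination on b] = x^5*y^2*z - x^4*y^3 - 2*x^4*y*z^2 + x^3*z^3 + x^2*y^3 + x^2*y*z^2 + 2*x^2*y - 3*x*z - y
reduce: trace(b^-1 a^2 b^-1 a^2 b^-1 a^2) = trace(a^2 b^-1 a^2 b^-1 a^2)*trace(b) - trace(a^2 b^-1 a^2 b^-1 a^2 b)   [inverse elimination on b] = x^6*y^3 - 3*x^5*y^2*z - 3*x^4*y^3 + 3*x^4*y*z^2 + 6*x^3*y^2*z - x^3*z^3 + 3*x^2*y^3 - 3*x^2*y*z^2 - 3*x*y^2*z - 3*x^2*y - y^3 + 3*x*z + 3*y
trace(a^2 b^-2 a^2 b^-1 a^2 b^-1) = trace(b^-1 a^2 b^-1 a^2 b^-1 a^2)*trace(b) - trace(b^-1 a^2 b^-1 a^2 b^-1 a^2 b)   [inverse elimination on b] = x^6*y^4 - 3*x^5*y^3*z - x^6*y^2 - 3*x^4*y^4 + 3*x^4*y^2*z^2 + 2*x^5*y*z + 6*x^3*y^3*z - x^3*y*z^3 + 4*x^4*y^2 - x^4*z^2 + 3*x^2*y^4 - 3*x^2*y^2*z^2 - 6*x^3*y*z - 3*x*y^3*z - 7*x^2*y^2 + 2*x^2*z^2 - y^4 + 6*x*y*z + x^2 + 4*y^2 - 2

x^6*y^4 - 3*x^5*y^3*z - x^6*y^2 - 3*x^4*y^4 + 3*x^4*y^2*z^2 + 2*x^5*y*z + 6*x^3*y^3*z - x^3*y*z^3 + 4*x^4*y^2 - x^4*z^2 + 3*x^2*y^4 - 3*x^2*y^2*z^2 - 6*x^3*y*z - 3*x*y^3*z - 7*x^2*y^2 + 2*x^2*z^2 - y^4 + 6*x*y*z + x^2 + 4*y^2 - 2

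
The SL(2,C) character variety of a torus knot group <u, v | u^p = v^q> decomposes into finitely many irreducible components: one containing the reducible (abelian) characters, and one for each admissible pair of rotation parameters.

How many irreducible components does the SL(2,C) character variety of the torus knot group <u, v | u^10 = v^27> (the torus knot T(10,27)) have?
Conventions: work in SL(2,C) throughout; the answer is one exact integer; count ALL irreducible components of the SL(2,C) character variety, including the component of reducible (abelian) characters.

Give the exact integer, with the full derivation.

In the torus knot group T(10,27), u^10 = v^27 is central, so an irreducible representation sends it to +I or -I (Schur).
On an irreducible component, tr(u) is locked at 2*cos(pi*alpha/10) for some alpha in 1..9, and tr(v) at 2*cos(pi*beta/27) for some beta in 1..26.
The two central values (-1)^alpha I and (-1)^beta I must be the same matrix, so alpha and beta share a parity.
Enumerate parity-matched pairs: 5*13 odd-odd plus 4*13 even-even gives 117.
components with irreducible characters: 117; plus the single component of reducible (abelian) characters: total 118.

118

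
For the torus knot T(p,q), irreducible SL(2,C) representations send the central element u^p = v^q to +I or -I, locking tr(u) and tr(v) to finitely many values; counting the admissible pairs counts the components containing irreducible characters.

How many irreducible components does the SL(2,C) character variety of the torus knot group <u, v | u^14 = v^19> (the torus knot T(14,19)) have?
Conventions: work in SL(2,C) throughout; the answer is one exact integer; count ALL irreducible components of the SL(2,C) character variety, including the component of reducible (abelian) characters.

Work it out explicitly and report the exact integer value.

118

In the torus knot group T(14,19), u^14 = v^19 is central, so an irreducible representation sends it to +I or -I (Schur).
This locks tr(u) to 2*cos(pi*alpha/14), alpha in 1..13, and tr(v) to 2*cos(pi*beta/19), beta in 1..18, on each component of irreducible characters.
u^14 = (-1)^alpha I and v^19 = (-1)^beta I must agree, so alpha and beta have equal parity.
Counting: 7 odd alphas x 9 odd betas + 6 even alphas x 9 even betas = 63 + 54 = 117.
components with irreducible characters: 117; plus the single component of reducible (abelian) characters: total 118.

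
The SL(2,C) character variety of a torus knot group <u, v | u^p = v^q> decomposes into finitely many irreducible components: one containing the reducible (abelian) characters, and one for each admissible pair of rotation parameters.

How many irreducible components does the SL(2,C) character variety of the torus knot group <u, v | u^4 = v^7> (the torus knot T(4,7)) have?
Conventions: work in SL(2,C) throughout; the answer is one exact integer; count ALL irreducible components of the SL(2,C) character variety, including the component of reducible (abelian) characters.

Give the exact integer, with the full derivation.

For T(4,7): irreducibility forces the central element u^4 = v^7 to one of +I, -I.
On an irreducible component, tr(u) is locked at 2*cos(pi*alpha/4) for some alpha in 1..3, and tr(v) at 2*cos(pi*beta/7) for some beta in 1..6.
u^4 = (-1)^alpha I and v^7 = (-1)^beta I must agree, so alpha and beta have equal parity.
Enumerate parity-matched pairs: 2*3 odd-odd plus 1*3 even-even gives 9.
That is 9 components of irreducible characters, and with the reducible (abelian) component the total is 10.

10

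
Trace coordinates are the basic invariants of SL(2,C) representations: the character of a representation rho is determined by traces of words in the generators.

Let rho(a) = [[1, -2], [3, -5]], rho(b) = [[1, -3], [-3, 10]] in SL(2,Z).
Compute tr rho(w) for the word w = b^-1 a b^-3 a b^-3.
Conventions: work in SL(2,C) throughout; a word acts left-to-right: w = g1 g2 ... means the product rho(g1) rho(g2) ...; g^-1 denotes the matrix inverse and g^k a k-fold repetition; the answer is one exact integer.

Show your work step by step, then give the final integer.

rho(b^-1) = [[10, 3], [3, 1]]
... * rho(a) = [[1, -2], [3, -5]]  ->  [[19, -35], [6, -11]]
... * rho(b^-1) = [[10, 3], [3, 1]]  ->  [[85, 22], [27, 7]]
... * rho(b^-1) = [[10, 3], [3, 1]]  ->  [[916, 277], [291, 88]]
... * rho(b^-1) = [[10, 3], [3, 1]]  ->  [[9991, 3025], [3174, 961]]
... * rho(a) = [[1, -2], [3, -5]]  ->  [[19066, -35107], [6057, -11153]]
... * rho(b^-1) = [[10, 3], [3, 1]]  ->  [[85339, 22091], [27111, 7018]]
... * rho(b^-1) = [[10, 3], [3, 1]]  ->  [[919663, 278108], [292164, 88351]]
... * rho(b^-1) = [[10, 3], [3, 1]]  ->  [[10030954, 3037097], [3186693, 964843]]
tr = 10030954 + 964843 = 10995797

10995797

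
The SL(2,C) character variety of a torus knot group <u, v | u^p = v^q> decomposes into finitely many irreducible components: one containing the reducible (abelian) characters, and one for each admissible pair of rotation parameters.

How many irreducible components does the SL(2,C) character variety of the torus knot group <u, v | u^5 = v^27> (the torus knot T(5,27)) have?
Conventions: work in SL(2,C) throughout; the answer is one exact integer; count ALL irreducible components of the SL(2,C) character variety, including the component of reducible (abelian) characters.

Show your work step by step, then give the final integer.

53

In the torus knot group T(5,27), u^5 = v^27 is central, so an irreducible representation sends it to +I or -I (Schur).
On an irreducible component, tr(u) is locked at 2*cos(pi*alpha/5) for some alpha in 1..4, and tr(v) at 2*cos(pi*beta/27) for some beta in 1..26.
u^5 = (-1)^alpha I and v^27 = (-1)^beta I must agree, so alpha and beta have equal parity.
count pairs: odd alpha (2 choices) x odd beta (13), plus even alpha (2) x even beta (13): 2*13 + 2*13 = 52.
That is 52 components of irreducible characters, and with the reducible (abelian) component the total is 53.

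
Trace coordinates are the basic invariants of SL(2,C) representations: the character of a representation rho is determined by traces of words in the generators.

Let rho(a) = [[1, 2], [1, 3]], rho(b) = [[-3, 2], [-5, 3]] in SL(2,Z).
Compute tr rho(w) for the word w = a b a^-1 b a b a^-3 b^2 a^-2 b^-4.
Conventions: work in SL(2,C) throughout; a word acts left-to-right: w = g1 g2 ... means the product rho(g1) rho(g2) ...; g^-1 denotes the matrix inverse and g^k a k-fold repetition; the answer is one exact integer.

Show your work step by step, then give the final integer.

1904

rho(a) = [[1, 2], [1, 3]]
... * rho(b) = [[-3, 2], [-5, 3]]  ->  [[-13, 8], [-18, 11]]
... * rho(a^-1) = [[3, -2], [-1, 1]]  ->  [[-47, 34], [-65, 47]]
... * rho(b) = [[-3, 2], [-5, 3]]  ->  [[-29, 8], [-40, 11]]
... * rho(a) = [[1, 2], [1, 3]]  ->  [[-21, -34], [-29, -47]]
... * rho(b) = [[-3, 2], [-5, 3]]  ->  [[233, -144], [322, -199]]
... * rho(a^-1) = [[3, -2], [-1, 1]]  ->  [[843, -610], [1165, -843]]
... * rho(a^-1) = [[3, -2], [-1, 1]]  ->  [[3139, -2296], [4338, -3173]]
... * rho(a^-1) = [[3, -2], [-1, 1]]  ->  [[11713, -8574], [16187, -11849]]
... * rho(b) = [[-3, 2], [-5, 3]]  ->  [[7731, -2296], [10684, -3173]]
... * rho(b) = [[-3, 2], [-5, 3]]  ->  [[-11713, 8574], [-16187, 11849]]
... * rho(a^-1) = [[3, -2], [-1, 1]]  ->  [[-43713, 32000], [-60410, 44223]]
... * rho(a^-1) = [[3, -2], [-1, 1]]  ->  [[-163139, 119426], [-225453, 165043]]
... * rho(b^-1) = [[3, -2], [5, -3]]  ->  [[107713, -32000], [148856, -44223]]
... * rho(b^-1) = [[3, -2], [5, -3]]  ->  [[163139, -119426], [225453, -165043]]
... * rho(b^-1) = [[3, -2], [5, -3]]  ->  [[-107713, 32000], [-148856, 44223]]
... * rho(b^-1) = [[3, -2], [5, -3]]  ->  [[-163139, 119426], [-225453, 165043]]
tr = -163139 + 165043 = 1904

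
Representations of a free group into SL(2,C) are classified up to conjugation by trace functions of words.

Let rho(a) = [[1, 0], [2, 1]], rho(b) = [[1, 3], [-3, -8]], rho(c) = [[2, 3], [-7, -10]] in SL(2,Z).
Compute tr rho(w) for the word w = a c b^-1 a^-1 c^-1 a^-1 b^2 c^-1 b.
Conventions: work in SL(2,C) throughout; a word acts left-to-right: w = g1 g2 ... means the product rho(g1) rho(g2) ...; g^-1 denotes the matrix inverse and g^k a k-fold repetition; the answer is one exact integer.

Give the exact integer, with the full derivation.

160

rho(a) = [[1, 0], [2, 1]]
... * rho(c) = [[2, 3], [-7, -10]]  ->  [[2, 3], [-3, -4]]
... * rho(b^-1) = [[-8, -3], [3, 1]]  ->  [[-7, -3], [12, 5]]
... * rho(a^-1) = [[1, 0], [-2, 1]]  ->  [[-1, -3], [2, 5]]
... * rho(c^-1) = [[-10, -3], [7, 2]]  ->  [[-11, -3], [15, 4]]
... * rho(a^-1) = [[1, 0], [-2, 1]]  ->  [[-5, -3], [7, 4]]
... * rho(b) = [[1, 3], [-3, -8]]  ->  [[4, 9], [-5, -11]]
... * rho(b) = [[1, 3], [-3, -8]]  ->  [[-23, -60], [28, 73]]
... * rho(c^-1) = [[-10, -3], [7, 2]]  ->  [[-190, -51], [231, 62]]
... * rho(b) = [[1, 3], [-3, -8]]  ->  [[-37, -162], [45, 197]]
tr = -37 + 197 = 160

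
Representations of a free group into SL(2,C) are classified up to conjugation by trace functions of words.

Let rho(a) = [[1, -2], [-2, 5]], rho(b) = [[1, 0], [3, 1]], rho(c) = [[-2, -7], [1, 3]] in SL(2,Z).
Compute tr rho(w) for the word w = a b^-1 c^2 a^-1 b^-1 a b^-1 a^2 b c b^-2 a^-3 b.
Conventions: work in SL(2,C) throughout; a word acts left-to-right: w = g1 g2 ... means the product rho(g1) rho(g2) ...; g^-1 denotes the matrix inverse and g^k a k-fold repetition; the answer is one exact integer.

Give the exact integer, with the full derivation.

rho(a) = [[1, -2], [-2, 5]]
... * rho(b^-1) = [[1, 0], [-3, 1]]  ->  [[7, -2], [-17, 5]]
... * rho(c) = [[-2, -7], [1, 3]]  ->  [[-16, -55], [39, 134]]
... * rho(c) = [[-2, -7], [1, 3]]  ->  [[-23, -53], [56, 129]]
... * rho(a^-1) = [[5, 2], [2, 1]]  ->  [[-221, -99], [538, 241]]
... * rho(b^-1) = [[1, 0], [-3, 1]]  ->  [[76, -99], [-185, 241]]
... * rho(a) = [[1, -2], [-2, 5]]  ->  [[274, -647], [-667, 1575]]
... * rho(b^-1) = [[1, 0], [-3, 1]]  ->  [[2215, -647], [-5392, 1575]]
... * rho(a) = [[1, -2], [-2, 5]]  ->  [[3509, -7665], [-8542, 18659]]
... * rho(a) = [[1, -2], [-2, 5]]  ->  [[18839, -45343], [-45860, 110379]]
... * rho(b) = [[1, 0], [3, 1]]  ->  [[-117190, -45343], [285277, 110379]]
... * rho(c) = [[-2, -7], [1, 3]]  ->  [[189037, 684301], [-460175, -1665802]]
... * rho(b^-1) = [[1, 0], [-3, 1]]  ->  [[-1863866, 684301], [4537231, -1665802]]
... * rho(b^-1) = [[1, 0], [-3, 1]]  ->  [[-3916769, 684301], [9534637, -1665802]]
... * rho(a^-1) = [[5, 2], [2, 1]]  ->  [[-18215243, -7149237], [44341581, 17403472]]
... * rho(a^-1) = [[5, 2], [2, 1]]  ->  [[-105374689, -43579723], [256514849, 106086634]]
... * rho(a^-1) = [[5, 2], [2, 1]]  ->  [[-614032891, -254329101], [1494747513, 619116332]]
... * rho(b) = [[1, 0], [3, 1]]  ->  [[-1377020194, -254329101], [3352096509, 619116332]]
tr = -1377020194 + 619116332 = -757903862

-757903862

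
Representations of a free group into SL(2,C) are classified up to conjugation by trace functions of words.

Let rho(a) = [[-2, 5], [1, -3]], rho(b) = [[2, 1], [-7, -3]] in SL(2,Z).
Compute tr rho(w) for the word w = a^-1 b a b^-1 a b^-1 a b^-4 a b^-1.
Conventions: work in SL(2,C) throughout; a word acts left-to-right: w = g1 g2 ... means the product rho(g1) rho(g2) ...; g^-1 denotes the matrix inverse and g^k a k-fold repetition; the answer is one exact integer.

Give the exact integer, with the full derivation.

39589090

rho(a^-1) = [[-3, -5], [-1, -2]]
... * rho(b) = [[2, 1], [-7, -3]]  ->  [[29, 12], [12, 5]]
... * rho(a) = [[-2, 5], [1, -3]]  ->  [[-46, 109], [-19, 45]]
... * rho(b^-1) = [[-3, -1], [7, 2]]  ->  [[901, 264], [372, 109]]
... * rho(a) = [[-2, 5], [1, -3]]  ->  [[-1538, 3713], [-635, 1533]]
... * rho(b^-1) = [[-3, -1], [7, 2]]  ->  [[30605, 8964], [12636, 3701]]
... * rho(a) = [[-2, 5], [1, -3]]  ->  [[-52246, 126133], [-21571, 52077]]
... * rho(b^-1) = [[-3, -1], [7, 2]]  ->  [[1039669, 304512], [429252, 125725]]
... * rho(b^-1) = [[-3, -1], [7, 2]]  ->  [[-987423, -430645], [-407681, -177802]]
... * rho(b^-1) = [[-3, -1], [7, 2]]  ->  [[-52246, 126133], [-21571, 52077]]
... * rho(b^-1) = [[-3, -1], [7, 2]]  ->  [[1039669, 304512], [429252, 125725]]
... * rho(a) = [[-2, 5], [1, -3]]  ->  [[-1774826, 4284809], [-732779, 1769085]]
... * rho(b^-1) = [[-3, -1], [7, 2]]  ->  [[35318141, 10344444], [14581932, 4270949]]
tr = 35318141 + 4270949 = 39589090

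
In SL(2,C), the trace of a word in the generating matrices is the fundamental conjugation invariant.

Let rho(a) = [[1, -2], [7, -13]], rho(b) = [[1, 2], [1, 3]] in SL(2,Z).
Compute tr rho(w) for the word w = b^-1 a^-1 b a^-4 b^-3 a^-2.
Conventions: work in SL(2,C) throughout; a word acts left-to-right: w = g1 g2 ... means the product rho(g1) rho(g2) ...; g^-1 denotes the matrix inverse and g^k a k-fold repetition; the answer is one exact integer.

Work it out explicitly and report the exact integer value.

-3845798298

rho(b^-1) = [[3, -2], [-1, 1]]
... * rho(a^-1) = [[-13, 2], [-7, 1]]  ->  [[-25, 4], [6, -1]]
... * rho(b) = [[1, 2], [1, 3]]  ->  [[-21, -38], [5, 9]]
... * rho(a^-1) = [[-13, 2], [-7, 1]]  ->  [[539, -80], [-128, 19]]
... * rho(a^-1) = [[-13, 2], [-7, 1]]  ->  [[-6447, 998], [1531, -237]]
... * rho(a^-1) = [[-13, 2], [-7, 1]]  ->  [[76825, -11896], [-18244, 2825]]
... * rho(a^-1) = [[-13, 2], [-7, 1]]  ->  [[-915453, 141754], [217397, -33663]]
... * rho(b^-1) = [[3, -2], [-1, 1]]  ->  [[-2888113, 1972660], [685854, -468457]]
... * rho(b^-1) = [[3, -2], [-1, 1]]  ->  [[-10636999, 7748886], [2526019, -1840165]]
... * rho(b^-1) = [[3, -2], [-1, 1]]  ->  [[-39659883, 29022884], [9418222, -6892203]]
... * rho(a^-1) = [[-13, 2], [-7, 1]]  ->  [[312418291, -50296882], [-74191465, 11944241]]
... * rho(a^-1) = [[-13, 2], [-7, 1]]  ->  [[-3709359609, 574539700], [880879358, -136438689]]
tr = -3709359609 + -136438689 = -3845798298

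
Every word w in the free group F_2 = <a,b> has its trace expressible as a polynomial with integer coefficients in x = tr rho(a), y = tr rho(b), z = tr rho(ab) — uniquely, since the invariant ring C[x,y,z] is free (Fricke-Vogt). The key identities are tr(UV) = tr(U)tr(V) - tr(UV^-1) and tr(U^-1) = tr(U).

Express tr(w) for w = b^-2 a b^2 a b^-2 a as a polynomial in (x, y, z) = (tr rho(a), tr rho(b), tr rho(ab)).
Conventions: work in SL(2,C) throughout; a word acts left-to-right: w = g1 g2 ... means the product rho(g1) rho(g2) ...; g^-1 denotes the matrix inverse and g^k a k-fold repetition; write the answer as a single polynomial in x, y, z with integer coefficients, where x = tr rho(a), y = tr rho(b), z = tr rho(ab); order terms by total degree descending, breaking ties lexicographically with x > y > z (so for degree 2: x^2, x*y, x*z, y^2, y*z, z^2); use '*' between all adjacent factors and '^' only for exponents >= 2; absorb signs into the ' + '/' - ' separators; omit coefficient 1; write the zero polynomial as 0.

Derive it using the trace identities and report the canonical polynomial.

so tr(b^2 a) = tr(b)*tr(a b) - tr(a) = y*z - x
reduce: tr(b^2) = tr(b)*tr(b) - tr(1) = y^2 - 2
reduce: tr(a b^2 a) = tr(a)*tr(b^2 a) - tr(b^2) = x*y*z - x^2 - y^2 + 2
tr(a b^2 a^2) = tr(a)*tr(a b^2 a) - tr(a b^2) = x^2*y*z - x^3 - x*y^2 - y*z + 3*x
reduce: tr(b a b a) = tr(b a)*tr(b a) - tr(1)   [split at repeated b] = z^2 - 2
so tr(a^2 b a b) = tr(a)*tr(b a b a) - tr(b a b) = x*z^2 - y*z - x
reduce: tr(a b a) = tr(a)*tr(b a) - tr(b) = x*z - y
reduce: tr(a^2 b a) = tr(a)*tr(a b a) - tr(a b) = x^2*z - x*y - z
so tr(a b^2 a^2 b) = tr(b)*tr(a^2 b a b) - tr(a^2 b a) = x*y*z^2 - x^2*z - y^2*z + z
so tr(a b^-1 a b^2 a) = tr(a b^2 a^2)*tr(b) - tr(a b^2 a^2 b) = x^2*y^2*z - x^3*y - x*y^3 - x*y*z^2 + x^2*z + 3*x*y - z
reduce: tr(a b^2 a b a) = tr(b)*tr(a b a^2 b) - tr(a b a^2) = x*y*z^2 - x^2*z - y^2*z + z
reduce: tr(a b a b a b) = tr(b a b a)*tr(b a) - tr(a b)   [split at repeated b] = z^3 - 3*z
reduce: tr(a b^2 a b a b) = tr(b)*tr(a b a b a b) - tr(a b a b a) = y*z^3 - x*z^2 - 2*y*z + x
so tr(a b^-1 a b^2 a b) = tr(a b^2 a b a)*tr(b) - tr(a b^2 a b a b) = x*y^2*z^2 - x^2*y*z - y^3*z - y*z^3 + x*z^2 + 3*y*z - x
tr(b^-1 a b^2 a b^-1 a) = tr(a b^-1 a b^2 a)*tr(b) - tr(a b^-1 a b^2 a b) = x^2*y^3*z - x^3*y^2 - x*y^4 - 2*x*y^2*z^2 + 2*x^2*y*z + y^3*z + y*z^3 + 3*x*y^2 - x*z^2 - 4*y*z + x
tr(a b^2 a b^-1 a) = tr(a^2 b^2 a)*tr(b) - tr(a^2 b^2 a b) = x^2*y^2*z - x^3*y - x*y^3 - x*y*z^2 + x^2*z + 3*x*y - z
tr(b^-1 a b^-2 a b^2 a) = tr(b^-1 a b^2 a b^-1 a)*tr(b) - tr(b^-1 a b^2 a b^-1 a b) = x^2*y^4*z - x^3*y^3 - x*y^5 - 2*x*y^3*z^2 + x^2*y^2*z + y^4*z + y^2*z^3 + x^3*y + 4*x*y^3 - x^2*z - 4*y^2*z - 2*x*y + z
tr(a b^-2 a b^2 a) = tr(a b^2 a^2 b^-1)*tr(b) - tr(a b^2 a^2) = x^2*y^3*z - x^3*y^2 - x*y^4 - x*y^2*z^2 + x^3 + 4*x*y^2 - 3*x
so tr(b^-2 a b^2 a b^-2 a) = tr(b^-1 a b^-2 a b^2 a)*tr(b) - tr(b^-1 a b^-2 a b^2 a b) = x^2*y^5*z - x^3*y^4 - x*y^6 - 2*x*y^4*z^2 + y^5*z + y^3*z^3 + 2*x^3*y^2 + 5*x*y^4 + x*y^2*z^2 - x^2*y*z - 4*y^3*z - x^3 - 6*x*y^2 + y*z + 3*x

x^2*y^5*z - x^3*y^4 - x*y^6 - 2*x*y^4*z^2 + y^5*z + y^3*z^3 + 2*x^3*y^2 + 5*x*y^4 + x*y^2*z^2 - x^2*y*z - 4*y^3*z - x^3 - 6*x*y^2 + y*z + 3*x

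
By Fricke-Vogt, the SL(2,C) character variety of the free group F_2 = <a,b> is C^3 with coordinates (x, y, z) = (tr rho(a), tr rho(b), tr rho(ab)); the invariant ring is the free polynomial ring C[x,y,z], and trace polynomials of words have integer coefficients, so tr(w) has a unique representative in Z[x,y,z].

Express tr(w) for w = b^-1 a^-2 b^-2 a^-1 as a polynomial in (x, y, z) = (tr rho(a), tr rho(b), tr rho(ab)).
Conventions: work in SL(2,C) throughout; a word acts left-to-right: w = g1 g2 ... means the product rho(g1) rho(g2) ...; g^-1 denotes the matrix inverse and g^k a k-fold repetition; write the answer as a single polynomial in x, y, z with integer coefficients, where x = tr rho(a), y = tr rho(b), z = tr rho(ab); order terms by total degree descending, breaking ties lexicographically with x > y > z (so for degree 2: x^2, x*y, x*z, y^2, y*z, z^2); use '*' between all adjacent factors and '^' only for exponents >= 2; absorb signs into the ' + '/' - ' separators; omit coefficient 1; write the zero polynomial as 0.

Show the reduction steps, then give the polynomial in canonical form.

x*y*z^2 - x^2*z - y^2*z + z

apply: trace(a^-1) = trace(a) = x
trace(a^-1 b) = trace(b)*trace(a) - trace(b a) = x*y - z
apply: trace(b^-1 a^-1) = trace(a^-1)*trace(b) - trace(a^-1 b) = z
use: trace(a^-2 b^-1) = trace(b^-1 a^-1)*trace(a) - trace(b^-1) = x*z - y
use: trace(a^-2) = trace(a^-1)*trace(a) - trace(1) = x^2 - 2
use: trace(b^-2 a^-2) = trace(a^-2 b^-1)*trace(b) - trace(a^-2) = x*y*z - x^2 - y^2 + 2
trace(b^-2) = trace(b^-1)*trace(b) - trace(1) = y^2 - 2
apply: trace(b^-2 a) = trace(a b^-1)*trace(b) - trace(a) = x*y^2 - y*z - x
trace(b^-2 a^-1) = trace(b^-2)*trace(a) - trace(b^-2 a) = y*z - x
use: trace(a^-2 b^-2 a^-1) = trace(b^-2 a^-2)*trace(a) - trace(b^-2 a^-1) = x^2*y*z - x^3 - x*y^2 - y*z + 3*x
use: trace(b a b a) = trace(a b)*trace(a b) - trace(1) = z^2 - 2
apply: trace(a b a^-1 b) = trace(b a b)*trace(a) - trace(b a b a) = x*y*z - x^2 - z^2 + 2
trace(b a^-1 b^-1 a) = trace(a b a^-1)*trace(b) - trace(a b a^-1 b) = -x*y*z + x^2 + y^2 + z^2 - 2
use: trace(a^-1 b a^-1 b^-1) = trace(b a^-1 b^-1)*trace(a) - trace(b a^-1 b^-1 a) = x*y*z - y^2 - z^2 + 2
use: trace(a^-1 b a^-1) = trace(b a^-1)*trace(a) - trace(b) = x^2*y - x*z - y
trace(b^-2 a^-1 b a^-1) = trace(a^-1 b a^-1 b^-1)*trace(b) - trace(a^-1 b a^-1) = x*y^2*z - x^2*y - y^3 - y*z^2 + x*z + 3*y
apply: trace(a^-2 b^-2 a^-1 b) = trace(b^-2 a^-1 b a^-1)*trace(a) - trace(b^-2 a^-1 b) = x^2*y^2*z - x^3*y - x*y^3 - x*y*z^2 + x^2*z + 3*x*y - z
trace(b^-1 a^-2 b^-2 a^-1) = trace(a^-2 b^-2 a^-1)*trace(b) - trace(a^-2 b^-2 a^-1 b) = x*y*z^2 - x^2*z - y^2*z + z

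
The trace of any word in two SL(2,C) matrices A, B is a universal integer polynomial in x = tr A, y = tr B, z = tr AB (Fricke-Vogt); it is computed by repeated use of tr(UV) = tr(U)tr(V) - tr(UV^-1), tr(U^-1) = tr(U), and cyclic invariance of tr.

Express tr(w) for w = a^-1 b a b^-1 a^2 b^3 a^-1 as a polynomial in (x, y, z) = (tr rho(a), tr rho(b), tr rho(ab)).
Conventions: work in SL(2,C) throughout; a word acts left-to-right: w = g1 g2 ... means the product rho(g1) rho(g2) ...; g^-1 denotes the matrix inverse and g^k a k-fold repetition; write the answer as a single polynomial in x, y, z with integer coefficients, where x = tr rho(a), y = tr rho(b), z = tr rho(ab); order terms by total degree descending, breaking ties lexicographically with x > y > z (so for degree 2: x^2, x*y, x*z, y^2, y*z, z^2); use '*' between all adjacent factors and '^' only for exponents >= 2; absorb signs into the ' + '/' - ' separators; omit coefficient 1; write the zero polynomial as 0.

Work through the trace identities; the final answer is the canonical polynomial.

trace(a^2 b) = trace(a) trace(b a) - trace(b) = x*z - y
apply: trace(a^2) = trace(a) trace(a) - trace(1) = x^2 - 2
apply: trace(a b^2 a) = trace(b) trace(a^2 b) - trace(a^2) = x*y*z - x^2 - y^2 + 2
trace(a b^2) = trace(b) trace(a b) - trace(a) = y*z - x
trace(b a^3 b) = trace(a) trace(a b^2 a) - trace(a b^2) = x^2*y*z - x^3 - x*y^2 - y*z + 3*x
trace(b a^3) = trace(a) trace(b a^2) - trace(b a) = x^2*z - x*y - z
trace(b^2 a^3 b) = trace(b) trace(b a^3 b) - trace(b a^3) = x^2*y^2*z - x^3*y - x*y^3 - x^2*z - y^2*z + 4*x*y + z
trace(b a^3 b^3) = trace(b) trace(b^2 a^3 b) - trace(b^2 a^3) = x^2*y^3*z - x^3*y^2 - x*y^4 - 2*x^2*y*z - y^3*z + x^3 + 5*x*y^2 + 2*y*z - 3*x
trace(b a b a) = trace(b a) trace(b a) - trace(1) = z^2 - 2
trace(a b a^2 b) = trace(a) trace(b a b a) - trace(b a b) = x*z^2 - y*z - x
apply: trace(a b a^2 b^2) = trace(b) trace(a b a^2 b) - trace(a b a^2) = x*y*z^2 - x^2*z - y^2*z + z
use: trace(b^3 a b a^2) = trace(b) trace(a b a^2 b^2) - trace(a b a^2 b) = x*y^2*z^2 - x^2*y*z - y^3*z - x*z^2 + 2*y*z + x
apply: trace(a b a b^2) = trace(b) trace(a b a b) - trace(a b a) = y*z^2 - x*z - y
apply: trace(b^3 a b a) = trace(b) trace(a b a b^2) - trace(a b a b) = y^2*z^2 - x*y*z - y^2 - z^2 + 2
use: trace(b a^3 b^3 a) = trace(a) trace(b^3 a b a^2) - trace(b^3 a b a) = x^2*y^2*z^2 - x^3*y*z - x*y^3*z - x^2*z^2 - y^2*z^2 + 3*x*y*z + x^2 + y^2 + z^2 - 2
trace(a^2 b^3 a^-1 b a) = trace(b a^3 b^3) trace(a) - trace(b a^3 b^3 a) = x^3*y^3*z - x^4*y^2 - x^2*y^4 - x^2*y^2*z^2 - x^3*y*z + x^4 + 5*x^2*y^2 + x^2*z^2 + y^2*z^2 - x*y*z - 4*x^2 - y^2 - z^2 + 2
trace(b a b a^2 b^3) = trace(b) trace(b^2 a b a^2 b) - trace(b^2 a b a^2) = x*y^3*z^2 - x^2*y^2*z - y^4*z - 2*x*y*z^2 + x^2*z + 3*y^2*z + x*y - z
use: trace(b a b a b a) = trace(b a) trace(b a b a) - trace(b^-1 a^-1) = z^3 - 3*z
use: trace(a b a b a^2 b) = trace(a) trace(b a b a b a) - trace(b a b a b) = x*z^3 - y*z^2 - 2*x*z + y
apply: trace(a b a b a^2) = trace(a) trace(b a b a^2) - trace(b a b a) = x^2*z^2 - x*y*z - x^2 - z^2 + 2
trace(a b a b a^2 b^2) = trace(b) trace(a b a b a^2 b) - trace(a b a b a^2) = x*y*z^3 - x^2*z^2 - y^2*z^2 - x*y*z + x^2 + y^2 + z^2 - 2
apply: trace(b a b a^2 b^3 a) = trace(b) trace(a b a b a^2 b^2) - trace(a b a b a^2 b) = x*y^2*z^3 - x^2*y*z^2 - y^3*z^2 - x*y^2*z - x*z^3 + x^2*y + y^3 + 2*y*z^2 + 2*x*z - 3*y
apply: trace(a^2 b^3 a^-1 b a b) = trace(b a b a^2 b^3) trace(a) - trace(b a b a^2 b^3 a) = x^2*y^3*z^2 - x^3*y^2*z - x*y^4*z - x*y^2*z^3 - x^2*y*z^2 + y^3*z^2 + x^3*z + 4*x*y^2*z + x*z^3 - y^3 - 2*y*z^2 - 3*x*z + 3*y
trace(a^-1 b a b^-1 a^2 b^3) = trace(a^2 b^3 a^-1 b a) trace(b) - trace(a^2 b^3 a^-1 b a b) = x^3*y^4*z - x^4*y^3 - x^2*y^5 - 2*x^2*y^3*z^2 + x*y^4*z + x*y^2*z^3 + x^4*y + 5*x^2*y^3 + 2*x^2*y*z^2 - x^3*z - 5*x*y^2*z - x*z^3 - 4*x^2*y + y*z^2 + 3*x*z - y
trace(b a b^-1 a^2 b^3) = trace(a^2 b^4 a) trace(b) - trace(a^2 b^4 a b) = x^2*y^4*z - x^3*y^3 - x*y^5 - x*y^3*z^2 - x^2*y^2*z + x^3*y + 5*x*y^3 + 2*x*y*z^2 - x^2*z - y^2*z - 4*x*y + z
apply: trace(a^-1 b a b^-1 a^2 b^3 a^-1) = trace(a^-1 b a b^-1 a^2 b^3) trace(a) - trace(a^-1 b a b^-1 a^2 b^3 a) = x^4*y^4*z - x^5*y^3 - x^3*y^5 - 2*x^3*y^3*z^2 + x^2*y^2*z^3 + x^5*y + 6*x^3*y^3 + 2*x^3*y*z^2 + x*y^5 + x*y^3*z^2 - x^4*z - 4*x^2*y^2*z - x^2*z^3 - 5*x^3*y - 5*x*y^3 - x*y*z^2 + 4*x^2*z + y^2*z + 3*x*y - z

x^4*y^4*z - x^5*y^3 - x^3*y^5 - 2*x^3*y^3*z^2 + x^2*y^2*z^3 + x^5*y + 6*x^3*y^3 + 2*x^3*y*z^2 + x*y^5 + x*y^3*z^2 - x^4*z - 4*x^2*y^2*z - x^2*z^3 - 5*x^3*y - 5*x*y^3 - x*y*z^2 + 4*x^2*z + y^2*z + 3*x*y - z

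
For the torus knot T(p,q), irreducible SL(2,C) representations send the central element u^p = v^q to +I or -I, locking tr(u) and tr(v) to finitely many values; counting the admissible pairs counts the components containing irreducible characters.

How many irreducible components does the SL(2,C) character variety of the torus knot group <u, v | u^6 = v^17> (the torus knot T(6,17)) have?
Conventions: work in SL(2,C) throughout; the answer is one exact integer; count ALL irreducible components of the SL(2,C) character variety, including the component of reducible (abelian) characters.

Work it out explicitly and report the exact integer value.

In the torus knot group T(6,17), u^6 = v^17 is central, so an irreducible representation sends it to +I or -I (Schur).
On an irreducible component, tr(u) is locked at 2*cos(pi*alpha/6) for some alpha in 1..5, and tr(v) at 2*cos(pi*beta/17) for some beta in 1..16.
Consistency of u^6 = (-1)^alpha I with v^17 = (-1)^beta I forces alpha = beta (mod 2).
Counting: 3 odd alphas x 8 odd betas + 2 even alphas x 8 even betas = 24 + 16 = 40.
Total: 40 irreducible-character components + 1 reducible (abelian) component = 41.

41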